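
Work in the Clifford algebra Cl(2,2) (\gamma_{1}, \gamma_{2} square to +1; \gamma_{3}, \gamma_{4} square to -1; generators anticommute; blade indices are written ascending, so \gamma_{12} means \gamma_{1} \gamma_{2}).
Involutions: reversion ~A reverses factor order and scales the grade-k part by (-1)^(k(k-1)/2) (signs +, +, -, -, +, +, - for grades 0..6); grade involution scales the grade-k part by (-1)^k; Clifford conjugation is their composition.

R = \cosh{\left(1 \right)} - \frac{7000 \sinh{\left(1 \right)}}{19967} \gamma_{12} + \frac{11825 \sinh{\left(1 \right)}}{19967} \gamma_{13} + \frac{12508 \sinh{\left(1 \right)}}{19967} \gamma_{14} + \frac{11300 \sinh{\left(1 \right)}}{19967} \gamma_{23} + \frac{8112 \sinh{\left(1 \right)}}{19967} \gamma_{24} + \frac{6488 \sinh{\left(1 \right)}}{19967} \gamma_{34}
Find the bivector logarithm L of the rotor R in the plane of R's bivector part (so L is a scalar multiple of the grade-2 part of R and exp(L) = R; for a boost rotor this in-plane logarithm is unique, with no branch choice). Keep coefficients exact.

The scalar part of R is \cosh{\left(1 \right)}, which fixes the rapidity magnitude through cosh (cosh is even, so it cannot fix the sign — the bivector part carries that); dividing the bivector part by sinh of the rapidity gives the plane, and L = rapidity * plane, where the joint sign ambiguity of (rapidity, plane) cancels in the product.
Concretely: cosh(rapidity) = \cosh{\left(1 \right)} gives rapidity = ±1, and since rapidity/sinh(rapidity) is even the sign is immaterial: L = (rapidity/sinh(rapidity)) * <R>_2 = (\frac{1}{\sinh{\left(1 \right)}}) * <R>_2.
Answer: - \frac{7000}{19967} \gamma_{12} + \frac{11825}{19967} \gamma_{13} + \frac{12508}{19967} \gamma_{14} + \frac{11300}{19967} \gamma_{23} + \frac{8112}{19967} \gamma_{24} + \frac{6488}{19967} \gamma_{34}


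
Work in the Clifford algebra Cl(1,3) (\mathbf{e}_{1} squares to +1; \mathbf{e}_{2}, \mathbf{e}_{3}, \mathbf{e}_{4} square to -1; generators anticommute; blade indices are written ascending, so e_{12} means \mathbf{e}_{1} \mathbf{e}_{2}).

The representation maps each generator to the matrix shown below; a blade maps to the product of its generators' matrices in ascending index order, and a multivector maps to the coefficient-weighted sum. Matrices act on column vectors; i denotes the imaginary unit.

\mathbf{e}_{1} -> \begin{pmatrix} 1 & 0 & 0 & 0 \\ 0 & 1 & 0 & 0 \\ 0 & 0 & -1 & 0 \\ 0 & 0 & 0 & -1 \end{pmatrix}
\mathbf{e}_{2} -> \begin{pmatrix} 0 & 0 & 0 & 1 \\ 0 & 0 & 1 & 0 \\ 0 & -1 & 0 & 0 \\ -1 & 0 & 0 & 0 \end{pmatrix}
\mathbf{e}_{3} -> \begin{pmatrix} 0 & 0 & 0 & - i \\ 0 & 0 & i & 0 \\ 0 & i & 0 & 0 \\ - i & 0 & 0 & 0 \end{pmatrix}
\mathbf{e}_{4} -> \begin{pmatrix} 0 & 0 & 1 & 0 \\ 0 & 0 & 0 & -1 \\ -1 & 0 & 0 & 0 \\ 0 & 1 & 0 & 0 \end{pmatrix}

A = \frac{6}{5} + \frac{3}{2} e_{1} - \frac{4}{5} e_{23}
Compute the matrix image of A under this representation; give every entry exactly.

Bivector images (products of the table entries): rho(e_{23}) = rho(\mathbf{e}_{2})rho(\mathbf{e}_{3}) = \begin{pmatrix} - i & 0 & 0 & 0 \\ 0 & i & 0 & 0 \\ 0 & 0 & - i & 0 \\ 0 & 0 & 0 & i \end{pmatrix}.
M = (\frac{6}{5})*1 + (\frac{3}{2})*rho(e_{1}) + (-\frac{4}{5})*rho(e_{23}), summed entrywise (1 is the identity matrix):
Answer: \begin{pmatrix} \frac{27}{10} + \frac{4 i}{5} & 0 & 0 & 0 \\ 0 & \frac{27}{10} - \frac{4 i}{5} & 0 & 0 \\ 0 & 0 & - \frac{3}{10} + \frac{4 i}{5} & 0 \\ 0 & 0 & 0 & - \frac{3}{10} - \frac{4 i}{5} \end{pmatrix}


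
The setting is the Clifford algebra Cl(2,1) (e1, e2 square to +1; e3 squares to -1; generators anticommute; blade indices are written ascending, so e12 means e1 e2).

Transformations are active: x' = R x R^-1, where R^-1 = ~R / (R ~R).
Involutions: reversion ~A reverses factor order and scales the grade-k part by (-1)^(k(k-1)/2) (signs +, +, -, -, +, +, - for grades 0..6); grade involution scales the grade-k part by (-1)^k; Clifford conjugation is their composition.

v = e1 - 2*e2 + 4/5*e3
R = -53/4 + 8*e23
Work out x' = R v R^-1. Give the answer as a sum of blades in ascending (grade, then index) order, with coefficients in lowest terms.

~R = -53/4 - 8*e23, and R ~R = 1785/16, so R^-1 = ~R / (1785/16).
R v = -53/4*e1 + 201/10*e2 + 27/5*e3 + 8*e123
Answer: e1 - 8254/2975*e2 - 6196/2975*e3


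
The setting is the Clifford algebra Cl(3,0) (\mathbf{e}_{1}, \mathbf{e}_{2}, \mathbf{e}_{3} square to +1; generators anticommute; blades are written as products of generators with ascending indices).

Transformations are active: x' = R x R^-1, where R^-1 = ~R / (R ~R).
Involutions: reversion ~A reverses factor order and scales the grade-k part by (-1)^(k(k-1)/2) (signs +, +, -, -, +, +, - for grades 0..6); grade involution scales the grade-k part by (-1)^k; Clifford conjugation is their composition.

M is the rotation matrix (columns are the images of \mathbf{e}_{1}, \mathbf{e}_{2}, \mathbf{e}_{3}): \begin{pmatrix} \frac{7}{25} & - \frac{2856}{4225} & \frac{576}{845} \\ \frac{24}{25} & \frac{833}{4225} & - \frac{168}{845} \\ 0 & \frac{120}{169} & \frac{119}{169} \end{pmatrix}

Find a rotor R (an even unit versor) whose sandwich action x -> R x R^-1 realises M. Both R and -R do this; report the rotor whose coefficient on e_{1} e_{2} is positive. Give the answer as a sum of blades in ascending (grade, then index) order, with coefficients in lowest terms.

Method: write R = a + b12*e_{1} e_{2} + b13*e_{1} e_{3} + b23*e_{2} e_{3} with a^2 + b12^2 + b13^2 + b23^2 = 1 (so R^-1 = ~R). Expanding the columns R e_j ~R gives tr M = 4a^2 - 1 and, from the antisymmetric part, M21 - M12 = -4a*b12, M13 - M31 = 4a*b13, M32 - M23 = -4a*b23.
Here tr M = \frac{4991}{4225}, so a^2 = (1 + tr M)/4 = \frac{2304}{4225} and a = ±\frac{48}{65}. Taking a = \frac{48}{65}: M21 - M12 = \frac{6912}{4225}, M13 - M31 = \frac{576}{845}, M32 - M23 = \frac{768}{845}, giving b12 = -\frac{36}{65}, b13 = \frac{3}{13}, b23 = -\frac{4}{13}, i.e. R = \frac{48}{65} - \frac{36}{65} e_{1} e_{2} + \frac{3}{13} e_{1} e_{3} - \frac{4}{13} e_{2} e_{3}.
Its e_{1} e_{2} coefficient is negative, so report the other preimage -R.
Answer: -\frac{48}{65} + \frac{36}{65} e_{1} e_{2} - \frac{3}{13} e_{1} e_{3} + \frac{4}{13} e_{2} e_{3}. Key observation: the double cover Spin(3) -> SO(3) sends R and -R to the same matrix (trace \frac{4991}{4225} here), so the stated sign of the e_{1} e_{2} coefficient is what selects one sheet.


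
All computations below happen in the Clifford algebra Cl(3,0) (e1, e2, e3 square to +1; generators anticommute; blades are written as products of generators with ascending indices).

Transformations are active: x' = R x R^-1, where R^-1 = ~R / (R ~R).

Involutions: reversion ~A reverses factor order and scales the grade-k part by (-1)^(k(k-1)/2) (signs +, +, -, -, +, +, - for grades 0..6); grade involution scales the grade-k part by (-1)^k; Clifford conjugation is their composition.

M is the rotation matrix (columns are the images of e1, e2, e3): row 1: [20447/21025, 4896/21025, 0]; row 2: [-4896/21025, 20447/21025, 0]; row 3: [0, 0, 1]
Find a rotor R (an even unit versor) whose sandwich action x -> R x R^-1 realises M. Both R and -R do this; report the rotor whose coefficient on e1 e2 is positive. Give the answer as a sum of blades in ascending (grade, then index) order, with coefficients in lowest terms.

Method: write R = a + b12*e1 e2 + b13*e1 e3 + b23*e2 e3 with a^2 + b12^2 + b13^2 + b23^2 = 1 (so R^-1 = ~R). Expanding the columns R e_j ~R gives tr M = 4a^2 - 1 and, from the antisymmetric part, M21 - M12 = -4a*b12, M13 - M31 = 4a*b13, M32 - M23 = -4a*b23.
Here tr M = 61919/21025, so a^2 = (1 + tr M)/4 = 20736/21025 and a = ±144/145. Taking a = 144/145: M21 - M12 = -9792/21025, M13 - M31 = 0, M32 - M23 = 0, giving b12 = 17/145, b13 = 0, b23 = 0, i.e. R = 144/145 + 17/145*e1 e2.
Its e1 e2 coefficient is already positive.
Answer: 144/145 + 17/145*e1 e2. Sheet selection: the two-to-one cover makes ±R indistinguishable at the matrix level (trace 61919/21025), so uniqueness comes from the required sign on e1 e2.


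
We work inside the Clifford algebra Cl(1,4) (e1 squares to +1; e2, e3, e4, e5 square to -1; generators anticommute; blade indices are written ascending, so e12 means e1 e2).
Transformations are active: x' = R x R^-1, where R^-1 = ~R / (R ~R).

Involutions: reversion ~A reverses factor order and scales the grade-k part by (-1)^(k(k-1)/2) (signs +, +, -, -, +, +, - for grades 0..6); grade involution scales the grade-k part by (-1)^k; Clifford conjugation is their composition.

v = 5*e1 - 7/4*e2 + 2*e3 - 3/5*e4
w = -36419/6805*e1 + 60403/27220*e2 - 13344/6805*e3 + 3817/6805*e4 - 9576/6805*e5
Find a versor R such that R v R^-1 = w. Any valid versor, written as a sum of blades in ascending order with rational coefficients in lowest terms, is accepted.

Key observation: q(v) = q(w) = 7031/400 (sandwiches preserve the norm), so R = v + w = -2394/6805*e1 + 3192/6805*e2 + 266/6805*e3 - 266/6805*e4 - 9576/6805*e5 works whenever it is invertible — the component of v along it is kept and (v - w)/2 reverses, sending v to w.
Answer: -2394/6805*e1 + 3192/6805*e2 + 266/6805*e3 - 266/6805*e4 - 9576/6805*e5


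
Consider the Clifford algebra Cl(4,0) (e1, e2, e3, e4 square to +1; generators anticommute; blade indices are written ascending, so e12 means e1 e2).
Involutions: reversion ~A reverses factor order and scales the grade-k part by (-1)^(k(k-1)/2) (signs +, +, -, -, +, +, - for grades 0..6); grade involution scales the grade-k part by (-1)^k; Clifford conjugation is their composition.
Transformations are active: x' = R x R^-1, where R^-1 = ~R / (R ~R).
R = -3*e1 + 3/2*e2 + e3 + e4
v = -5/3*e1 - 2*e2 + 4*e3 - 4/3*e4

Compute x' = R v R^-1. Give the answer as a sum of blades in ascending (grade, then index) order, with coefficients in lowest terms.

~R = -3*e1 + 3/2*e2 + e3 + e4, and R ~R = 53/4, so R^-1 = ~R / (53/4).
R v = 14/3 + 17/2*e12 - 31/3*e13 + 17/3*e14 + 8*e23 - 16/3*e34
Answer: -71/159*e1 + 162/53*e2 - 524/159*e3 + 108/53*e4


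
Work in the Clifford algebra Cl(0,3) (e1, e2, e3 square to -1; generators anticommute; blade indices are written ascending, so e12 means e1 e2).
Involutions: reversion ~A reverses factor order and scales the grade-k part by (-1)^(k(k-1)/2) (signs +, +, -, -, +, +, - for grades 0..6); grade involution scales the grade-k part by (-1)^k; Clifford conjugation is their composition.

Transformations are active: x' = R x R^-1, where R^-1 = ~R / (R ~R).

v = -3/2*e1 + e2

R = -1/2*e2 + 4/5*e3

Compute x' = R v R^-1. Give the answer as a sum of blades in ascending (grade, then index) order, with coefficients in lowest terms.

~R = -1/2*e2 + 4/5*e3, and R ~R = -89/100, so R^-1 = ~R / (-89/100).
R v = 1/2 - 3/4*e12 + 6/5*e13 - 4/5*e23
Answer: 3/2*e1 - 39/89*e2 - 80/89*e3


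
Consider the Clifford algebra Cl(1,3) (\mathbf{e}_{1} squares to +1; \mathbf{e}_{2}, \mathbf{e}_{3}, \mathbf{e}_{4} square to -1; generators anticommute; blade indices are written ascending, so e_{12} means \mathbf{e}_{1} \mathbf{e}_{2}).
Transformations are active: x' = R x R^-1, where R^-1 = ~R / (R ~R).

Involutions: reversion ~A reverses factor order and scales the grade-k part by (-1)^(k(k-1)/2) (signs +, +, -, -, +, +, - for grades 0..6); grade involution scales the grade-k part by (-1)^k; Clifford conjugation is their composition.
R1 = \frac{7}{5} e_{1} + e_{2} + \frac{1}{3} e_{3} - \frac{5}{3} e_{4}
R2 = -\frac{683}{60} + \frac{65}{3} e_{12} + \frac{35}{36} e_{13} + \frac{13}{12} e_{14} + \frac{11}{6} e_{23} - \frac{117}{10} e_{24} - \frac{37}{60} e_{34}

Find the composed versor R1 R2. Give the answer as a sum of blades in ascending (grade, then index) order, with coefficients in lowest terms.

Distribute over the terms of R1 (each basis-blade product reordered to ascending indices, repeated generators contracted through their squares):
(\frac{7}{5} e_{1}) R2 = -\frac{4781}{300} e_{1} + \frac{91}{3} e_{2} + \frac{49}{36} e_{3} + \frac{91}{60} e_{4} + \frac{77}{30} e_{123} - \frac{819}{50} e_{124} - \frac{259}{300} e_{134}
(e_{2}) R2 = \frac{65}{3} e_{1} - \frac{683}{60} e_{2} - \frac{11}{6} e_{3} + \frac{117}{10} e_{4} - \frac{35}{36} e_{123} - \frac{13}{12} e_{124} - \frac{37}{60} e_{234}
(\frac{1}{3} e_{3}) R2 = \frac{35}{108} e_{1} + \frac{11}{18} e_{2} - \frac{683}{180} e_{3} + \frac{37}{180} e_{4} + \frac{65}{9} e_{123} - \frac{13}{36} e_{134} + \frac{39}{10} e_{234}
(-\frac{5}{3} e_{4}) R2 = -\frac{65}{36} e_{1} + \frac{39}{2} e_{2} + \frac{37}{36} e_{3} + \frac{683}{36} e_{4} - \frac{325}{9} e_{124} - \frac{175}{108} e_{134} - \frac{55}{18} e_{234}
Summing the partial products and collecting blades:
Answer: \frac{11471}{2700} e_{1} + \frac{7031}{180} e_{2} - \frac{583}{180} e_{3} + \frac{5831}{180} e_{4} + \frac{529}{60} e_{123} - \frac{48217}{900} e_{124} - \frac{7681}{2700} e_{134} + \frac{41}{180} e_{234}


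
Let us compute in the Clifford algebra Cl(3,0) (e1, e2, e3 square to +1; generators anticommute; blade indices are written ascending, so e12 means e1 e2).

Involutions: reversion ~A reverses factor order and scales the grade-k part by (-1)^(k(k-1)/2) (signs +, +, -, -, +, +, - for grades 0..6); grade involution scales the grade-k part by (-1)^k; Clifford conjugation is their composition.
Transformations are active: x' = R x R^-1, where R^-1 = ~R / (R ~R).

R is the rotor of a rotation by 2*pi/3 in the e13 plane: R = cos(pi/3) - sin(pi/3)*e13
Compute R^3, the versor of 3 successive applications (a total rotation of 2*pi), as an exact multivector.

Because a rotor carries half the rotation angle, composing 3 copies of this e13-plane rotor multiplies the phase: 3*(pi/3) = pi, hence R^3 = cos(pi) - sin(pi)*e13.
cos(pi) = -1 and sin(pi) = 0, so R^3 = -1. The total rotation 2*pi is 1 full turn, so every vector returns to itself, yet the rotor is -1, on the OTHER sheet of the double cover (an odd number of 2*pi turns).
Answer: -1


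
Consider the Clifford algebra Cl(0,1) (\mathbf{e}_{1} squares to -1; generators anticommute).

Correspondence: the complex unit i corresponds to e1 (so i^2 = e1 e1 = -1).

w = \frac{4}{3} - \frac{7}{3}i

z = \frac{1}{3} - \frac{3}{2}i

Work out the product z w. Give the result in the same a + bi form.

In blades: z = \frac{1}{3} - \frac{3}{2} e_{1}, w = \frac{4}{3} - \frac{7}{3} e_{1}.
Distribute z over w term by term (generator squares from the signature, products reordered to ascending indices): (\frac{1}{3})*w = \frac{4}{9} - \frac{7}{9} e_{1}; (-\frac{3}{2} e_{1})*w = -\frac{7}{2} - 2 e_{1}.
Sum: -\frac{55}{18} - \frac{25}{9} e_{1}; translating back through the correspondence:
Answer: -\frac{55}{18} - \frac{25}{9}i


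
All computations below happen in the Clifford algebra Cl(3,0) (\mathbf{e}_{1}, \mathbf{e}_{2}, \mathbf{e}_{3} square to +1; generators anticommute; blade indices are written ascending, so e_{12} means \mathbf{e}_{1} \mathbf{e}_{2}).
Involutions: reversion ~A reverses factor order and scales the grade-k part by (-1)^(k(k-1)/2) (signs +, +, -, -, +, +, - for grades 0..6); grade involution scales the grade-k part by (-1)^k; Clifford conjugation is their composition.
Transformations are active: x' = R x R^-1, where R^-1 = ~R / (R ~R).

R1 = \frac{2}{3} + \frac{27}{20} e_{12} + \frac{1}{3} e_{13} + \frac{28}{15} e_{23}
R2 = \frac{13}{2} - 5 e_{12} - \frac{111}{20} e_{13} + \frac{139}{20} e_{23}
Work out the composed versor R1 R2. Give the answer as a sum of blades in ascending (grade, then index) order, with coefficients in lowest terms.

Distribute over the terms of R1 (each basis-blade product reordered to ascending indices, repeated generators contracted through their squares):
(\frac{2}{3}) R2 = \frac{13}{3} - \frac{10}{3} e_{12} - \frac{37}{10} e_{13} + \frac{139}{30} e_{23}
(\frac{27}{20} e_{12}) R2 = \frac{27}{4} + \frac{351}{40} e_{12} + \frac{3753}{400} e_{13} + \frac{2997}{400} e_{23}
(\frac{1}{3} e_{13}) R2 = \frac{37}{20} - \frac{139}{60} e_{12} + \frac{13}{6} e_{13} - \frac{5}{3} e_{23}
(\frac{28}{15} e_{23}) R2 = -\frac{973}{75} - \frac{259}{25} e_{12} + \frac{28}{3} e_{13} + \frac{182}{15} e_{23}
Summing the partial products and collecting blades:
Answer: -\frac{1}{25} - \frac{1447}{200} e_{12} + \frac{6873}{400} e_{13} + \frac{9037}{400} e_{23}


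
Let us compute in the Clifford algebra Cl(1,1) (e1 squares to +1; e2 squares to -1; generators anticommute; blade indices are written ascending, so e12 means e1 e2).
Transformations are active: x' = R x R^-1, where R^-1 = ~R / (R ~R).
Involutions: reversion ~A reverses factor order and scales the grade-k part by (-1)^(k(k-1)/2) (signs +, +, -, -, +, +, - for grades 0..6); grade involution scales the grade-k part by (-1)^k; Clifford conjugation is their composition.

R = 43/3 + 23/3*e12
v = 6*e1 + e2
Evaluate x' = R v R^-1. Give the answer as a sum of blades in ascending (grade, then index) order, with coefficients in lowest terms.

~R = 43/3 - 23/3*e12, and R ~R = 440/3, so R^-1 = ~R / (440/3).
R v = 235/3*e1 - 95/3*e2
Answer: 1229/132*e1 - 949/132*e2


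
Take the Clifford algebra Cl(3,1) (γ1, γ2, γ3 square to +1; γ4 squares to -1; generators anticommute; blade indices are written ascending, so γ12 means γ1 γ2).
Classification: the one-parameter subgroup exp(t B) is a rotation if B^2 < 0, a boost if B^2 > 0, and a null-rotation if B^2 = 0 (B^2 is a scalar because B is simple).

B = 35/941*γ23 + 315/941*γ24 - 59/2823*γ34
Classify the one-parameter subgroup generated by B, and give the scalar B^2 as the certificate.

B^2 term by term: the squares give (35/941)^2*(γ23)^2 + (315/941)^2*(γ24)^2 + (-59/2823)^2*(γ34)^2 = 1225/885481*(-1) + 99225/885481*(+1) + 3481/7969329*(+1) = 1/9 (each basis 2-blade squares to minus the product of its generators' squares); cross terms between blades sharing an index anticommute and cancel. So B^2 = 1/9.
Answer: boost, certificate B^2 = 1/9. Check the certificate: B^2 = 1/9, and that sign is decisive whatever form B takes.


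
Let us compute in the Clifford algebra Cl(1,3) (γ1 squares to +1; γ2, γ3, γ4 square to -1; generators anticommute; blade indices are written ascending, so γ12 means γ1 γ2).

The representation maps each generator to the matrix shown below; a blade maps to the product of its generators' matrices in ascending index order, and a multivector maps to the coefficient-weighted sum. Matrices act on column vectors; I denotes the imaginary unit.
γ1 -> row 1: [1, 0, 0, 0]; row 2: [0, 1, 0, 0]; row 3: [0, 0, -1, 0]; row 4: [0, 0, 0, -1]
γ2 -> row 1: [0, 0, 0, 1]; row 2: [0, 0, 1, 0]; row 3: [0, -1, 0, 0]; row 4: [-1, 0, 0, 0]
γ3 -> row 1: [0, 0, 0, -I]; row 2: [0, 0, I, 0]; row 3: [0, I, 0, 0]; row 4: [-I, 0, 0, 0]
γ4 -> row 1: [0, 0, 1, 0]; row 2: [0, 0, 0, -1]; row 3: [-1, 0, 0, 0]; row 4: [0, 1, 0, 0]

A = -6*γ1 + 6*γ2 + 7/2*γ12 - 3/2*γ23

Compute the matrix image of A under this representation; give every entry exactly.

Bivector images (products of the table entries): rho(γ12) = rho(γ1)rho(γ2) = row 1: [0, 0, 0, 1]; row 2: [0, 0, 1, 0]; row 3: [0, 1, 0, 0]; row 4: [1, 0, 0, 0]; rho(γ23) = rho(γ2)rho(γ3) = row 1: [-I, 0, 0, 0]; row 2: [0, I, 0, 0]; row 3: [0, 0, -I, 0]; row 4: [0, 0, 0, I].
M = (-6)*rho(γ1) + (6)*rho(γ2) + (7/2)*rho(γ12) + (-3/2)*rho(γ23), summed entrywise:
Answer: row 1: [-6 + 3*I/2, 0, 0, 19/2]; row 2: [0, -6 - 3*I/2, 19/2, 0]; row 3: [0, -5/2, 6 + 3*I/2, 0]; row 4: [-5/2, 0, 0, 6 - 3*I/2]


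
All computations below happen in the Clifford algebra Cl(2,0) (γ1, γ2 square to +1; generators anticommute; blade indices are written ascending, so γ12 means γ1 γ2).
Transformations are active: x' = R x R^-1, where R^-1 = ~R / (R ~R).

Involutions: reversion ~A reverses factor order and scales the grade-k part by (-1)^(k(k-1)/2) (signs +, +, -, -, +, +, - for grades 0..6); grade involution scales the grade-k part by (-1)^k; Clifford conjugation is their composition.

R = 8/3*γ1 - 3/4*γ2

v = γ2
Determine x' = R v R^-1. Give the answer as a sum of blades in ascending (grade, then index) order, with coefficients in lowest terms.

~R = 8/3*γ1 - 3/4*γ2, and R ~R = 1105/144, so R^-1 = ~R / (1105/144).
R v = -3/4 + 8/3*γ12
Answer: -576/1105*γ1 - 943/1105*γ2


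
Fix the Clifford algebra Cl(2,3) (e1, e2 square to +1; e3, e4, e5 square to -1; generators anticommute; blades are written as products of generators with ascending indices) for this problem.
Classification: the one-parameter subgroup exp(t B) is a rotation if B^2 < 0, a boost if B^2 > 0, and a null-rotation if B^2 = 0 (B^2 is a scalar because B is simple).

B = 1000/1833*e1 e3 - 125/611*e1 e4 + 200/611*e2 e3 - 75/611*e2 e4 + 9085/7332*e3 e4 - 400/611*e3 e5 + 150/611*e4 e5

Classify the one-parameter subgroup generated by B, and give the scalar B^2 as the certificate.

B^2 term by term: the squares give (1000/1833)^2*(e1 e3)^2 + (-125/611)^2*(e1 e4)^2 + (200/611)^2*(e2 e3)^2 + (-75/611)^2*(e2 e4)^2 + (9085/7332)^2*(e3 e4)^2 + (-400/611)^2*(e3 e5)^2 + (150/611)^2*(e4 e5)^2 = 1000000/3359889*(+1) + 15625/373321*(+1) + 40000/373321*(+1) + 5625/373321*(+1) + 82537225/53758224*(-1) + 160000/373321*(-1) + 22500/373321*(-1) = -25/16 (each basis 2-blade squares to minus the product of its generators' squares); cross terms between blades sharing an index anticommute and cancel; the commuting (index-disjoint) pairs give grade-4 terms 2*c*c'*(blade product), which cancel blade by blade — e1 e2 e3 e4: 50000/373321 - 50000/373321 = 0; e1 e3 e4 e5: 100000/373321 - 100000/373321 = 0; e2 e3 e4 e5: 60000/373321 - 60000/373321 = 0 — confirming B is simple. So B^2 = -25/16.
Answer: rotation, certificate B^2 = -25/16. Note: conjugating B changes its blade decomposition but never the scalar B^2 = -25/16, whose sign settles the classification.


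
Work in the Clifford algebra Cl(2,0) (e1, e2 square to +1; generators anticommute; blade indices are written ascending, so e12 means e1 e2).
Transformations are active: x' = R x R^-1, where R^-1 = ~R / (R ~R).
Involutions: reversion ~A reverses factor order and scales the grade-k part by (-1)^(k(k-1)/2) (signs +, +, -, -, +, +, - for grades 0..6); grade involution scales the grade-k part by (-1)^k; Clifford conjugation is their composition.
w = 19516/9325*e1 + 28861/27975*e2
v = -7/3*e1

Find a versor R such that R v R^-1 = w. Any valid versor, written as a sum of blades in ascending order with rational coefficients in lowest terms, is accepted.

Why this works: both vectors square to 49/9, so q(v) = q(w) and R = v + w = -6727/27975*e1 + 28861/27975*e2 carries v to w — its own direction survives, the complement (v - w)/2 flips.
Answer: -6727/27975*e1 + 28861/27975*e2


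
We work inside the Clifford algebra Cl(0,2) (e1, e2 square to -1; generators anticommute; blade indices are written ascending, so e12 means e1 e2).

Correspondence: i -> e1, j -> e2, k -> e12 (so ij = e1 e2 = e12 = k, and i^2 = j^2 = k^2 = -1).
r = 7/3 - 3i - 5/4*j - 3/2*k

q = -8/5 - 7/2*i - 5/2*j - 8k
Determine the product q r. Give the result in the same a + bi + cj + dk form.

In blades: q = -8/5 - 7/2*e1 - 5/2*e2 - 8*e12, r = 7/3 - 3*e1 - 5/4*e2 - 3/2*e12.
Distribute q over r term by term (generator squares from the signature, products reordered to ascending indices): (-8/5)*r = -56/15 + 24/5*e1 + 2*e2 + 12/5*e12; (-7/2*e1)*r = -21/2 - 49/6*e1 - 21/4*e2 + 35/8*e12; (-5/2*e2)*r = -25/8 + 15/4*e1 - 35/6*e2 - 15/2*e12; (-8*e12)*r = -12 - 10*e1 + 24*e2 - 56/3*e12.
Sum: -3523/120 - 577/60*e1 + 179/12*e2 - 2327/120*e12; translating back through the correspondence:
Answer: -3523/120 - 577/60*i + 179/12*j - 2327/120*k


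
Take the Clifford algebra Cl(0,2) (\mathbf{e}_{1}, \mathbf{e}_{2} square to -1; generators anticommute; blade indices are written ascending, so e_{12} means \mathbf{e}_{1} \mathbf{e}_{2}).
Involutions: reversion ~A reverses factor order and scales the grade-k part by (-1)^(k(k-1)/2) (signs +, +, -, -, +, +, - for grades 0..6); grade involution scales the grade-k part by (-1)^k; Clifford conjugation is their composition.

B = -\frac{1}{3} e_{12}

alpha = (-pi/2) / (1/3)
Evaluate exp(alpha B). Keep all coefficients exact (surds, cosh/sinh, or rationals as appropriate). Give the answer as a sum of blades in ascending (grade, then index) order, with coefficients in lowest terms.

B^2 = (-\frac{1}{3})^2*(e_{12})^2 = \frac{1}{9}*(-1) = -\frac{1}{9} (a basis 2-blade squares to minus the product of its generators' squares).
B^2 = -\frac{1}{9} — circular case — the even/odd split gives cos and sin: l = \frac{1}{3}, alpha*l = - \frac{\pi}{2}, so exp(alpha B) = cos(- \frac{\pi}{2}) + (sin(- \frac{\pi}{2})/(\frac{1}{3}))*B = 0 + (-3)*B.
Answer: e_{12}


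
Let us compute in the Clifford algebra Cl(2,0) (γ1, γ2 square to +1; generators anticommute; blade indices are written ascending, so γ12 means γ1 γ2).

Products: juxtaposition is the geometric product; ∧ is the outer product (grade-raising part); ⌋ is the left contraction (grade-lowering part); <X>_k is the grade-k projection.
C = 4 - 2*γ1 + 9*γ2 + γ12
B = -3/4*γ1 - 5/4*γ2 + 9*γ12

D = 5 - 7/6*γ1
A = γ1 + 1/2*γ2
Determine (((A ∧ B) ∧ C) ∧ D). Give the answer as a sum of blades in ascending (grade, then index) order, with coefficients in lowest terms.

step 1: -7/8*γ12
step 2: -7/2*γ12
step 3: -35/2*γ12
Answer: -35/2*γ12


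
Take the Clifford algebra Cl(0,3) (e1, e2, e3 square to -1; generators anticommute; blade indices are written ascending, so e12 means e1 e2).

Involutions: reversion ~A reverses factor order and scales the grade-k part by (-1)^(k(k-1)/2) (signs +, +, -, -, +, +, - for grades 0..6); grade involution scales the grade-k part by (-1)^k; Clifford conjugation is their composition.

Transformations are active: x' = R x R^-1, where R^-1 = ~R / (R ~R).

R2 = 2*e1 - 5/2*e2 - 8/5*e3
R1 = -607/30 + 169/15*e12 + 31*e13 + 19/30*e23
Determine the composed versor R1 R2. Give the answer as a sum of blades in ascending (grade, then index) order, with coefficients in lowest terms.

Distribute over the terms of R2 (each basis-blade product reordered to ascending indices, repeated generators contracted through their squares):
R1 (2*e1) = -607/15*e1 + 338/15*e2 + 62*e3 + 19/15*e123
R1 (-5/2*e2) = 169/6*e1 + 607/12*e2 - 19/12*e3 + 155/2*e123
R1 (-8/5*e3) = 248/5*e1 + 76/75*e2 + 2428/75*e3 - 1352/75*e123
Summing the partial products and collecting blades:
Answer: 373/10*e1 + 7413/100*e2 + 9279/100*e3 + 3037/50*e123


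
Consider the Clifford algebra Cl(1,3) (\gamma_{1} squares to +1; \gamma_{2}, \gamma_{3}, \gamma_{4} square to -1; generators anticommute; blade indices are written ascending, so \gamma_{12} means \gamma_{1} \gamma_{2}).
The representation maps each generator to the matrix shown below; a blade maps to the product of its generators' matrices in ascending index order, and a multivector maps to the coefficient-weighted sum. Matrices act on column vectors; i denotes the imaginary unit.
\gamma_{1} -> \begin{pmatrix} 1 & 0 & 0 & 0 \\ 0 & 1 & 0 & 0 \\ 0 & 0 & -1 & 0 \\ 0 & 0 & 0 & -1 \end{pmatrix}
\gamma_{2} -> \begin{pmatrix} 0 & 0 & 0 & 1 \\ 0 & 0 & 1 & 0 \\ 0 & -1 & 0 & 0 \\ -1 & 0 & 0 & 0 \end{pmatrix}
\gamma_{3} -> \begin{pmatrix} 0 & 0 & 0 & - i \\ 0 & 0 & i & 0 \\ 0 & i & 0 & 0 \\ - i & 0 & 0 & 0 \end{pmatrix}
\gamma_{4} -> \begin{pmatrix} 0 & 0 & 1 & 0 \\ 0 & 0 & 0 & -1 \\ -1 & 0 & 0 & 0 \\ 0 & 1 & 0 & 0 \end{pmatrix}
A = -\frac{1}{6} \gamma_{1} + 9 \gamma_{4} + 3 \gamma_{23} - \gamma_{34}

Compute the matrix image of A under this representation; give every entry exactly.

Bivector images (products of the table entries): rho(\gamma_{23}) = rho(\gamma_{2})rho(\gamma_{3}) = \begin{pmatrix} - i & 0 & 0 & 0 \\ 0 & i & 0 & 0 \\ 0 & 0 & - i & 0 \\ 0 & 0 & 0 & i \end{pmatrix}; rho(\gamma_{34}) = rho(\gamma_{3})rho(\gamma_{4}) = \begin{pmatrix} 0 & - i & 0 & 0 \\ - i & 0 & 0 & 0 \\ 0 & 0 & 0 & - i \\ 0 & 0 & - i & 0 \end{pmatrix}.
M = (-\frac{1}{6})*rho(\gamma_{1}) + (9)*rho(\gamma_{4}) + (3)*rho(\gamma_{23}) + (-1)*rho(\gamma_{34}), summed entrywise:
Answer: \begin{pmatrix} - \frac{1}{6} - 3 i & i & 9 & 0 \\ i & - \frac{1}{6} + 3 i & 0 & -9 \\ -9 & 0 & \frac{1}{6} - 3 i & i \\ 0 & 9 & i & \frac{1}{6} + 3 i \end{pmatrix}


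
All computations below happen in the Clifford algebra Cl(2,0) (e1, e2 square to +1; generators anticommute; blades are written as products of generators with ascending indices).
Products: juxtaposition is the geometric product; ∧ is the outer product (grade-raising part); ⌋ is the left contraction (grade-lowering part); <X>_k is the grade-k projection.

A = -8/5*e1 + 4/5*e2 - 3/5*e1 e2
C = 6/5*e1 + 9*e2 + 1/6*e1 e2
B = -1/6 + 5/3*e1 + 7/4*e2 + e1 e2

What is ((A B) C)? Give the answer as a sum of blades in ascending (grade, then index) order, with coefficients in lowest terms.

step 1: -2/3 - 19/12*e1 - 11/15*e2 - 121/30*e1 e2
step 2: -1409/180 - 1664/45*e1 - 2563/1800*e2 - 12133/900*e1 e2
Answer: -1409/180 - 1664/45*e1 - 2563/1800*e2 - 12133/900*e1 e2


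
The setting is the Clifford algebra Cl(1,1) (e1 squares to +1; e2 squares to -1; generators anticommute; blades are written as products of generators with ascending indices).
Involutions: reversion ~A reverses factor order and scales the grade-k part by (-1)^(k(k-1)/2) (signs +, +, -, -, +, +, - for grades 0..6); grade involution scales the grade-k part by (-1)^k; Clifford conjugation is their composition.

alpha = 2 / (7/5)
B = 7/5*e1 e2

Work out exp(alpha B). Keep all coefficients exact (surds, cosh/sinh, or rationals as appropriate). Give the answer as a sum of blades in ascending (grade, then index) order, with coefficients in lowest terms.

B^2 = (7/5)^2*(e1 e2)^2 = 49/25*(+1) = 49/25 (a basis 2-blade squares to minus the product of its generators' squares).
B^2 = 49/25 — a positive square means the series sums to a boost: l = 7/5, alpha*l = 2, so exp(alpha B) = cosh(2) + (sinh(2)/(7/5))*B = cosh(2) + (5*sinh(2)/7)*B.
Answer: cosh(2) + sinh(2)*e1 e2


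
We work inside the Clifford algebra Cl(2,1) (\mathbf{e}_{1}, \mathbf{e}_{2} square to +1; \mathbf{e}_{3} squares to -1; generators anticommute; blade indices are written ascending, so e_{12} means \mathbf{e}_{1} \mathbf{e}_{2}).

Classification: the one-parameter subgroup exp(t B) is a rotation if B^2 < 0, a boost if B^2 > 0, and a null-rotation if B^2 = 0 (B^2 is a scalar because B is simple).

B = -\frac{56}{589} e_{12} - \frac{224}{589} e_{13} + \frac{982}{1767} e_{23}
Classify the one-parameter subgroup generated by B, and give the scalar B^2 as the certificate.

B^2 term by term: the squares give (-\frac{56}{589})^2*(e_{12})^2 + (-\frac{224}{589})^2*(e_{13})^2 + (\frac{982}{1767})^2*(e_{23})^2 = \frac{3136}{346921}*(-1) + \frac{50176}{346921}*(+1) + \frac{964324}{3122289}*(+1) = \frac{4}{9} (each basis 2-blade squares to minus the product of its generators' squares); cross terms between blades sharing an index anticommute and cancel. So B^2 = \frac{4}{9}.
Answer: boost, certificate B^2 = \frac{4}{9}. The scalar \frac{4}{9} is the complete invariant here: its sign names the subgroup type.


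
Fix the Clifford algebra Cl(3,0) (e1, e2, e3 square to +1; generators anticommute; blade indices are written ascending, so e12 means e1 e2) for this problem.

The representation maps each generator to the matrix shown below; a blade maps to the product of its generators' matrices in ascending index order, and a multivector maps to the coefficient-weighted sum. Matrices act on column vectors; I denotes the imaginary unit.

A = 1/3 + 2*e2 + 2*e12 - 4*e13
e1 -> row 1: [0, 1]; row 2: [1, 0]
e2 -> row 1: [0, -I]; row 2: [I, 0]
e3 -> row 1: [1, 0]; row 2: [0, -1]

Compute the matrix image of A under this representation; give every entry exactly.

Bivector images (products of the table entries): rho(e12) = rho(e1)rho(e2) = row 1: [I, 0]; row 2: [0, -I]; rho(e13) = rho(e1)rho(e3) = row 1: [0, -1]; row 2: [1, 0].
M = (1/3)*1 + (2)*rho(e2) + (2)*rho(e12) + (-4)*rho(e13), summed entrywise (1 is the identity matrix):
Answer: row 1: [1/3 + 2*I, 4 - 2*I]; row 2: [-4 + 2*I, 1/3 - 2*I]


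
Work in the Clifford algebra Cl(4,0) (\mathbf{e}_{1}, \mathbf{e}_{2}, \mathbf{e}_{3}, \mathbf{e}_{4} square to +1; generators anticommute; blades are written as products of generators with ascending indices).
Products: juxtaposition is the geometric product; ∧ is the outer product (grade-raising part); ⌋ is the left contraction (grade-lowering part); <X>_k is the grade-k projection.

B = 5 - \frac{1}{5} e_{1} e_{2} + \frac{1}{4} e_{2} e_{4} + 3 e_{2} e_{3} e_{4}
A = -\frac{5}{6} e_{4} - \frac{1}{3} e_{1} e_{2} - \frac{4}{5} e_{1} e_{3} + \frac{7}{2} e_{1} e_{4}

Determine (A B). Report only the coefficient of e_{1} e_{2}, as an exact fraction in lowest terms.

step 1: -\frac{1}{15} + \frac{5}{24} e_{2} - \frac{25}{6} e_{4} - \frac{61}{24} e_{1} e_{2} - 4 e_{1} e_{3} + \frac{209}{12} e_{1} e_{4} - \frac{117}{50} e_{2} e_{3} - \frac{7}{10} e_{2} e_{4} + \frac{21}{2} e_{1} e_{2} e_{3} + \frac{77}{30} e_{1} e_{2} e_{4} - e_{1} e_{3} e_{4} + \frac{1}{5} e_{1} e_{2} e_{3} e_{4}
Answer: -\frac{61}{24}


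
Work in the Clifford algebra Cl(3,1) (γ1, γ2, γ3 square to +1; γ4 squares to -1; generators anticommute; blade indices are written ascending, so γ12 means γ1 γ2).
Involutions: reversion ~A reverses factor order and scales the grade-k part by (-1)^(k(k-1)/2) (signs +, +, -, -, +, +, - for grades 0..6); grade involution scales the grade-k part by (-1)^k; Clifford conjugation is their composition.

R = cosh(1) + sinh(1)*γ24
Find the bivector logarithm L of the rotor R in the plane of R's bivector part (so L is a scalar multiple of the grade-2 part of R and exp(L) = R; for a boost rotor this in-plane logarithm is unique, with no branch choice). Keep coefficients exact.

The scalar part of R is cosh(1), so cosh pins the rapidity up to sign — the sign comes from the bivector part; dividing that part by sinh of the rapidity yields the plane, and the in-plane L = rapidity * plane is unique because the two sign choices cancel.
Concretely: cosh(rapidity) = cosh(1) gives rapidity = ±1, and since rapidity/sinh(rapidity) is even the sign is immaterial: L = (rapidity/sinh(rapidity)) * <R>_2 = (1/sinh(1)) * <R>_2.
Answer: γ24


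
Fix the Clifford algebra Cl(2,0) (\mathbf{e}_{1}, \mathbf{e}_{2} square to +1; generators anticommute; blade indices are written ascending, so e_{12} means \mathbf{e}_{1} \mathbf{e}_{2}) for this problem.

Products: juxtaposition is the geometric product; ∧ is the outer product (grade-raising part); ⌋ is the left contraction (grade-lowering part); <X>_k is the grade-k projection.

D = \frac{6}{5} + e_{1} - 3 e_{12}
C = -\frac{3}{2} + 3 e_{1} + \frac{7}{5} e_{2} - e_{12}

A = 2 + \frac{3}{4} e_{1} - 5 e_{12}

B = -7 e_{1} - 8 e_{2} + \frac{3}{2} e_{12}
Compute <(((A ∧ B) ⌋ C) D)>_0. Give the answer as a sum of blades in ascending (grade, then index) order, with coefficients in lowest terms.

step 1: -14 e_{1} - 16 e_{2} - 3 e_{12}
step 2: -\frac{337}{5} - 16 e_{1} + 14 e_{2}
step 3: -\frac{2422}{25} - \frac{223}{5} e_{1} + \frac{324}{5} e_{2} + \frac{941}{5} e_{12}
step 4: -\frac{2422}{25}
Answer: -\frac{2422}{25}


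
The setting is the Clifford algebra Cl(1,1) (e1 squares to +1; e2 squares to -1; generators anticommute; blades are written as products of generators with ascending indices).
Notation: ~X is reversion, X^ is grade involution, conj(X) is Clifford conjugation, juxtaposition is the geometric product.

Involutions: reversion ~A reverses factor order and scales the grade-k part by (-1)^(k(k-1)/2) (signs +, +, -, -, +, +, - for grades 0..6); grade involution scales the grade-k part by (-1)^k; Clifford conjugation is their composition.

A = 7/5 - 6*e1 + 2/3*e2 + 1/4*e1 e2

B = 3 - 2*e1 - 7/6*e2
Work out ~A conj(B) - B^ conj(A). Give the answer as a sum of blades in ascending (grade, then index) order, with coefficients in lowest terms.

first term: -386/45 - 1789/120*e1 + 62/15*e2 - 109/12*e1 e2
second term: 764/45 + 2461/120*e1 - 13/15*e2 - 109/12*e1 e2
Answer: -230/9 - 425/12*e1 + 5*e2


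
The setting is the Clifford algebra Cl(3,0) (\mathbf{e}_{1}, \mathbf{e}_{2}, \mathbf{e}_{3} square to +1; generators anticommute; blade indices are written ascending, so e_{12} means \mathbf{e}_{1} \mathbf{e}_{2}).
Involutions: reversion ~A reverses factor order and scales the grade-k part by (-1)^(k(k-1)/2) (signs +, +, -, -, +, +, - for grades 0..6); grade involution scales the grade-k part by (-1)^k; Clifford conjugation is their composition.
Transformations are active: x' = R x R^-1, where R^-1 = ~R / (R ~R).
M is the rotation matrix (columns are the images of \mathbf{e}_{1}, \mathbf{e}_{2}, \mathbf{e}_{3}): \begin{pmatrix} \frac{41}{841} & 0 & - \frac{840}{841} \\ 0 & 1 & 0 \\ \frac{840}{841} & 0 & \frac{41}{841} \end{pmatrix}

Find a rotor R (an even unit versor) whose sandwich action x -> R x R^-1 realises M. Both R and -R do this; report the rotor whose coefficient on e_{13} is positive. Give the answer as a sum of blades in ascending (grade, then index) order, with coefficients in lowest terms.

Method: write R = a + b12*e_{12} + b13*e_{13} + b23*e_{23} with a^2 + b12^2 + b13^2 + b23^2 = 1 (so R^-1 = ~R). Expanding the columns R e_j ~R gives tr M = 4a^2 - 1 and, from the antisymmetric part, M21 - M12 = -4a*b12, M13 - M31 = 4a*b13, M32 - M23 = -4a*b23.
Here tr M = \frac{923}{841}, so a^2 = (1 + tr M)/4 = \frac{441}{841} and a = ±\frac{21}{29}. Taking a = \frac{21}{29}: M21 - M12 = 0, M13 - M31 = -\frac{1680}{841}, M32 - M23 = 0, giving b12 = 0, b13 = -\frac{20}{29}, b23 = 0, i.e. R = \frac{21}{29} - \frac{20}{29} e_{13}.
Its e_{13} coefficient is negative, so report the other preimage -R.
Answer: -\frac{21}{29} + \frac{20}{29} e_{13}. Note: both R and -R realise this M (trace \frac{923}{841}); the covering map identifies them, and the e_{13}-coefficient sign is the tie-breaker.


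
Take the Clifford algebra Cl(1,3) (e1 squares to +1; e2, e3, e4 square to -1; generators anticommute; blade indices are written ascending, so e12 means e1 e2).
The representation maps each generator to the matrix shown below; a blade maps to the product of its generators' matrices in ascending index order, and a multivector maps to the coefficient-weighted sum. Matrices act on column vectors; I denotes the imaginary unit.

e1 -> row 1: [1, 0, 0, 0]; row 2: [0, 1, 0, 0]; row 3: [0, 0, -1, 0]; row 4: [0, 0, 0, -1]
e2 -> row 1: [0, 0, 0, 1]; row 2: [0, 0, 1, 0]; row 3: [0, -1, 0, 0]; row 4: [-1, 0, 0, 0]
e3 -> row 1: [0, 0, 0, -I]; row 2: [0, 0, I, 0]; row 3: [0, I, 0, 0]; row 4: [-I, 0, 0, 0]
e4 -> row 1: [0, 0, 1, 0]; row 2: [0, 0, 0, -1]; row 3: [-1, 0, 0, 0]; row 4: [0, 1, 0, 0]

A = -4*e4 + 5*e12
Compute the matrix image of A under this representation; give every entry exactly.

Bivector images (products of the table entries): rho(e12) = rho(e1)rho(e2) = row 1: [0, 0, 0, 1]; row 2: [0, 0, 1, 0]; row 3: [0, 1, 0, 0]; row 4: [1, 0, 0, 0].
M = (-4)*rho(e4) + (5)*rho(e12), summed entrywise:
Answer: row 1: [0, 0, -4, 5]; row 2: [0, 0, 5, 4]; row 3: [4, 5, 0, 0]; row 4: [5, -4, 0, 0]


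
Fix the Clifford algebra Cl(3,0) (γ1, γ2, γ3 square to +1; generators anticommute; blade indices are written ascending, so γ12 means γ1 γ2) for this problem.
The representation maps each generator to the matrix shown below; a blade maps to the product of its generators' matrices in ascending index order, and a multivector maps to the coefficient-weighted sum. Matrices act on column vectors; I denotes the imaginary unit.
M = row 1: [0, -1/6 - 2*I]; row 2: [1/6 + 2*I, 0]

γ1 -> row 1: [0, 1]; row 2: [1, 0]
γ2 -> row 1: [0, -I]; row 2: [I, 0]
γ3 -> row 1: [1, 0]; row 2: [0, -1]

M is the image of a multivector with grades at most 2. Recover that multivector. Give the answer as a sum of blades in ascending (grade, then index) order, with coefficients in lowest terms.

Method: 1, rho(γ1), rho(γ2), rho(γ3) form a trace-orthogonal basis of the 2x2 complex matrices (tr(X Y) = 2 if X = Y, else 0), so M = m0*1 + m1*rho(γ1) + m2*rho(γ2) + m3*rho(γ3) with m0 = tr(M)/2 = 0, m1 = tr(M rho(γ1))/2 = 0, m2 = tr(M rho(γ2))/2 = 2 - I/6, m3 = tr(M rho(γ3))/2 = 0.
Multiplying table entries, the bivector images are rho(γ12) = I*rho(γ3), rho(γ13) = -I*rho(γ2), rho(γ23) = I*rho(γ1); with real blade coefficients the real parts of m0..m3 are the coefficients of 1, γ1, γ2, γ3 and the imaginary parts give the bivectors (γ23: Im m1, γ13: -Im m2, γ12: Im m3).
Answer: 2*γ2 + 1/6*γ13


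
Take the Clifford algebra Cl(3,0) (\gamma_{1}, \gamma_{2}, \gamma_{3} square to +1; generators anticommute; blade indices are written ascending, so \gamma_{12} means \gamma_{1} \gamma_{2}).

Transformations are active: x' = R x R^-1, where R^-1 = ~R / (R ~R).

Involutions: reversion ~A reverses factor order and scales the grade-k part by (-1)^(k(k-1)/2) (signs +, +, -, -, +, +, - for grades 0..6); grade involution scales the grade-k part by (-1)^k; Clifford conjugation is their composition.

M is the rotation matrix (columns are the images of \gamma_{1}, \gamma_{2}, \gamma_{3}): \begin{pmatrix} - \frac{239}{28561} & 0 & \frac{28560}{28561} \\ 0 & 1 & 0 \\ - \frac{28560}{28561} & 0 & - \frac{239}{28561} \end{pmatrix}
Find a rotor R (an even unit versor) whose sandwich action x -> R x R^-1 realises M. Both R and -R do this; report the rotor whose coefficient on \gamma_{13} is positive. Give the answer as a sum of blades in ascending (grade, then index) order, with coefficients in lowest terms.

Method: write R = a + b12*\gamma_{12} + b13*\gamma_{13} + b23*\gamma_{23} with a^2 + b12^2 + b13^2 + b23^2 = 1 (so R^-1 = ~R). Expanding the columns R e_j ~R gives tr M = 4a^2 - 1 and, from the antisymmetric part, M21 - M12 = -4a*b12, M13 - M31 = 4a*b13, M32 - M23 = -4a*b23.
Here tr M = \frac{28083}{28561}, so a^2 = (1 + tr M)/4 = \frac{14161}{28561} and a = ±\frac{119}{169}. Taking a = \frac{119}{169}: M21 - M12 = 0, M13 - M31 = \frac{57120}{28561}, M32 - M23 = 0, giving b12 = 0, b13 = \frac{120}{169}, b23 = 0, i.e. R = \frac{119}{169} + \frac{120}{169} \gamma_{13}.
Its \gamma_{13} coefficient is already positive.
Answer: \frac{119}{169} + \frac{120}{169} \gamma_{13}. Recall the cover is two-to-one: with M of trace \frac{28083}{28561}, both preimages act alike, and the stated \gamma_{13} sign chooses the sheet.
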